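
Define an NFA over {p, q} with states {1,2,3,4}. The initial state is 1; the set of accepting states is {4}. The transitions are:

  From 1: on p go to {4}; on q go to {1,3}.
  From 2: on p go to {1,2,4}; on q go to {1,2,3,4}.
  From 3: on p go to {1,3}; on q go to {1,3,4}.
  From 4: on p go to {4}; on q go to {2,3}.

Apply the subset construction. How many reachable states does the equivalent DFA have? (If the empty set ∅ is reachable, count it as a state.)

6

Start state of the DFA: {1}.
{1} --p--> {4}  [new]
{1} --q--> {1,3}  [new]
{4} --p--> {4}  [seen]
{4} --q--> {2,3}  [new]
{1,3} --p--> {1,3,4}  [new]
{1,3} --q--> {1,3,4}  [seen]
{2,3} --p--> {1,2,3,4}  [new]
{2,3} --q--> {1,2,3,4}  [seen]
{1,3,4} --p--> {1,3,4}  [seen]
{1,3,4} --q--> {1,2,3,4}  [seen]
{1,2,3,4} --p--> {1,2,3,4}  [seen]
{1,2,3,4} --q--> {1,2,3,4}  [seen]
Reachable DFA states: {1}, {4}, {1,3}, {2,3}, {1,3,4}, {1,2,3,4}.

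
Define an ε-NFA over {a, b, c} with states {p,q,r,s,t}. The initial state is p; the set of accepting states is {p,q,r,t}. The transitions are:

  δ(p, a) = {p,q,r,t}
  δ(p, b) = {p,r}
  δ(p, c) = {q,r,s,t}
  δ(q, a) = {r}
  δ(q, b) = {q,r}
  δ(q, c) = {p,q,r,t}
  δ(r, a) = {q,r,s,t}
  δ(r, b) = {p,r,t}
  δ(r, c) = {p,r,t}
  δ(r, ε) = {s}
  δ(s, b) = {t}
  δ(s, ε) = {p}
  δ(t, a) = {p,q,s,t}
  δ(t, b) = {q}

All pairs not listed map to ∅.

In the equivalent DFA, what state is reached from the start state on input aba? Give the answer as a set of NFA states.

{p,q,r,s,t}

Start: {p}.
δ(p,a) = {p,q,r,t}.
Union: {p,q,r,t}.
ε-closure gives {p,q,r,s,t}.
After a: {p,q,r,s,t}.
δ(p,b) = {p,r}; δ(q,b) = {q,r}; δ(r,b) = {p,r,t}; δ(s,b) = {t}; δ(t,b) = {q}.
Union: {p,q,r,t}.
ε-closure gives {p,q,r,s,t}.
After b: {p,q,r,s,t}.
δ(p,a) = {p,q,r,t}; δ(q,a) = {r}; δ(r,a) = {q,r,s,t}; δ(s,a) = ∅; δ(t,a) = {p,q,s,t}.
Union: {p,q,r,s,t}.
After a: {p,q,r,s,t}.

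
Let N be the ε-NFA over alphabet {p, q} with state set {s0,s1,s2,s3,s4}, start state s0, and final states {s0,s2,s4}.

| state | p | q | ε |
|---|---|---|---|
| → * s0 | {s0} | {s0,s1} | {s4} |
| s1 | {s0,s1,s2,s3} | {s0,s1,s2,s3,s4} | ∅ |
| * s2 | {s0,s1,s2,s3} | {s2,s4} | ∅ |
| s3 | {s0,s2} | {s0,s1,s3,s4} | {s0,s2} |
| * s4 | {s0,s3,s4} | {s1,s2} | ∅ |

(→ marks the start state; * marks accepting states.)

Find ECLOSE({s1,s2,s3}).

{s0,s1,s2,s3,s4}

Begin with {s1,s2,s3}.
s3 →ε {s0,s2}; add s0.
s0 →ε {s4}; add s4.
ε-closure = {s0,s1,s2,s3,s4}.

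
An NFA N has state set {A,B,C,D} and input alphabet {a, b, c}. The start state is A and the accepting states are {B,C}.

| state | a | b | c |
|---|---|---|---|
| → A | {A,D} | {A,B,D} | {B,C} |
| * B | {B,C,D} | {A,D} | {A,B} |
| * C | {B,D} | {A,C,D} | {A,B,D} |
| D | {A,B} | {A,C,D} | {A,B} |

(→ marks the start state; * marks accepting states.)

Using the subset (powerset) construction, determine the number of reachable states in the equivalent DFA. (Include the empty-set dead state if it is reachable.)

8

Start state of the DFA: {A}.
{A} --a--> {A,D}  [new]
{A} --b--> {A,B,D}  [new]
{A} --c--> {B,C}  [new]
{A,D} --a--> {A,B,D}  [seen]
{A,D} --b--> {A,B,C,D}  [new]
{A,D} --c--> {A,B,C}  [new]
{A,B,D} --a--> {A,B,C,D}  [seen]
{A,B,D} --b--> {A,B,C,D}  [seen]
{A,B,D} --c--> {A,B,C}  [seen]
{B,C} --a--> {B,C,D}  [new]
{B,C} --b--> {A,C,D}  [new]
{B,C} --c--> {A,B,D}  [seen]
{A,B,C,D} --a--> {A,B,C,D}  [seen]
{A,B,C,D} --b--> {A,B,C,D}  [seen]
{A,B,C,D} --c--> {A,B,C,D}  [seen]
{A,B,C} --a--> {A,B,C,D}  [seen]
{A,B,C} --b--> {A,B,C,D}  [seen]
{A,B,C} --c--> {A,B,C,D}  [seen]
{B,C,D} --a--> {A,B,C,D}  [seen]
{B,C,D} --b--> {A,C,D}  [seen]
{B,C,D} --c--> {A,B,D}  [seen]
{A,C,D} --a--> {A,B,D}  [seen]
{A,C,D} --b--> {A,B,C,D}  [seen]
{A,C,D} --c--> {A,B,C,D}  [seen]
Reachable DFA states: {A}, {A,D}, {A,B,D}, {B,C}, {A,B,C,D}, {A,B,C}, {B,C,D}, {A,C,D}.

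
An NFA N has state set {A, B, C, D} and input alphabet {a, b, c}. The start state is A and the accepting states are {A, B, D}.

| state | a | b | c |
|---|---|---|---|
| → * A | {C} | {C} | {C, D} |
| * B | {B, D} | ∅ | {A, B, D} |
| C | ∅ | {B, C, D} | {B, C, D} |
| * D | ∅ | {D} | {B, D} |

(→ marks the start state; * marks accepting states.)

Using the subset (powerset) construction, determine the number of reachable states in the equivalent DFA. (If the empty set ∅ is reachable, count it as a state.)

Start state of the DFA: {A}.
{A} --a--> {C}  [new]
{A} --b--> {C}  [seen]
{A} --c--> {C, D}  [new]
{C} --a--> ∅  [new]
{C} --b--> {B, C, D}  [new]
{C} --c--> {B, C, D}  [seen]
{C, D} --a--> ∅  [seen]
{C, D} --b--> {B, C, D}  [seen]
{C, D} --c--> {B, C, D}  [seen]
∅ --a--> ∅  [seen]
∅ --b--> ∅  [seen]
∅ --c--> ∅  [seen]
{B, C, D} --a--> {B, D}  [new]
{B, C, D} --b--> {B, C, D}  [seen]
{B, C, D} --c--> {A, B, C, D}  [new]
{B, D} --a--> {B, D}  [seen]
{B, D} --b--> {D}  [new]
{B, D} --c--> {A, B, D}  [new]
{A, B, C, D} --a--> {B, C, D}  [seen]
{A, B, C, D} --b--> {B, C, D}  [seen]
{A, B, C, D} --c--> {A, B, C, D}  [seen]
{D} --a--> ∅  [seen]
{D} --b--> {D}  [seen]
{D} --c--> {B, D}  [seen]
{A, B, D} --a--> {B, C, D}  [seen]
{A, B, D} --b--> {C, D}  [seen]
{A, B, D} --c--> {A, B, C, D}  [seen]
Reachable DFA states: {A}, {C}, {C, D}, ∅, {B, C, D}, {B, D}, {A, B, C, D}, {D}, {A, B, D}.

9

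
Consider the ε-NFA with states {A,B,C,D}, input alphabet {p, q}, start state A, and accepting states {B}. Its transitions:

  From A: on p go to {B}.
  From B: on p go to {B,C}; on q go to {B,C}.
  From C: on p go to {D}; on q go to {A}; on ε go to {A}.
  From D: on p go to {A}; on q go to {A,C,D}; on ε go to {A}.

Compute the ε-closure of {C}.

Begin with {C}.
C →ε {A}; add A.
ε-closure = {A,C}.

{A,C}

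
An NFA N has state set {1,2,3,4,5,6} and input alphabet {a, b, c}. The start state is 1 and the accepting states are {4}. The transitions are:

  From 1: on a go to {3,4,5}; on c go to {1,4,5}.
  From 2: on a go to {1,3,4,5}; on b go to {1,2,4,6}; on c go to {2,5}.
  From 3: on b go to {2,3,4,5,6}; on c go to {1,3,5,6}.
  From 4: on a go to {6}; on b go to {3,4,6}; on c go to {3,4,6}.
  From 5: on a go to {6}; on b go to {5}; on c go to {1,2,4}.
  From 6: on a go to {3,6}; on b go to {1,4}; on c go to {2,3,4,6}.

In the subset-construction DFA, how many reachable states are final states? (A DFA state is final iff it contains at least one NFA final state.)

Start state of the DFA: {1}.
{1} --a--> {3,4,5}  [new]
{1} --b--> ∅  [new]
{1} --c--> {1,4,5}  [new]
{3,4,5} --a--> {6}  [new]
{3,4,5} --b--> {2,3,4,5,6}  [new]
{3,4,5} --c--> {1,2,3,4,5,6}  [new]
∅ --a--> ∅  [seen]
∅ --b--> ∅  [seen]
∅ --c--> ∅  [seen]
{1,4,5} --a--> {3,4,5,6}  [new]
{1,4,5} --b--> {3,4,5,6}  [seen]
{1,4,5} --c--> {1,2,3,4,5,6}  [seen]
{6} --a--> {3,6}  [new]
{6} --b--> {1,4}  [new]
{6} --c--> {2,3,4,6}  [new]
{2,3,4,5,6} --a--> {1,3,4,5,6}  [new]
{2,3,4,5,6} --b--> {1,2,3,4,5,6}  [seen]
{2,3,4,5,6} --c--> {1,2,3,4,5,6}  [seen]
{1,2,3,4,5,6} --a--> {1,3,4,5,6}  [seen]
{1,2,3,4,5,6} --b--> {1,2,3,4,5,6}  [seen]
{1,2,3,4,5,6} --c--> {1,2,3,4,5,6}  [seen]
{3,4,5,6} --a--> {3,6}  [seen]
{3,4,5,6} --b--> {1,2,3,4,5,6}  [seen]
{3,4,5,6} --c--> {1,2,3,4,5,6}  [seen]
{3,6} --a--> {3,6}  [seen]
{3,6} --b--> {1,2,3,4,5,6}  [seen]
{3,6} --c--> {1,2,3,4,5,6}  [seen]
{1,4} --a--> {3,4,5,6}  [seen]
{1,4} --b--> {3,4,6}  [new]
{1,4} --c--> {1,3,4,5,6}  [seen]
{2,3,4,6} --a--> {1,3,4,5,6}  [seen]
{2,3,4,6} --b--> {1,2,3,4,5,6}  [seen]
{2,3,4,6} --c--> {1,2,3,4,5,6}  [seen]
{1,3,4,5,6} --a--> {3,4,5,6}  [seen]
{1,3,4,5,6} --b--> {1,2,3,4,5,6}  [seen]
{1,3,4,5,6} --c--> {1,2,3,4,5,6}  [seen]
{3,4,6} --a--> {3,6}  [seen]
{3,4,6} --b--> {1,2,3,4,5,6}  [seen]
{3,4,6} --c--> {1,2,3,4,5,6}  [seen]
Reachable DFA states: {1}, {3,4,5}, ∅, {1,4,5}, {6}, {2,3,4,5,6}, {1,2,3,4,5,6}, {3,4,5,6}, {3,6}, {1,4}, {2,3,4,6}, {1,3,4,5,6}, {3,4,6}.
Accepting DFA states (contain an NFA accepting state): {3,4,5}, {1,4,5}, {2,3,4,5,6}, {1,2,3,4,5,6}, {3,4,5,6}, {1,4}, {2,3,4,6}, {1,3,4,5,6}, {3,4,6}.

9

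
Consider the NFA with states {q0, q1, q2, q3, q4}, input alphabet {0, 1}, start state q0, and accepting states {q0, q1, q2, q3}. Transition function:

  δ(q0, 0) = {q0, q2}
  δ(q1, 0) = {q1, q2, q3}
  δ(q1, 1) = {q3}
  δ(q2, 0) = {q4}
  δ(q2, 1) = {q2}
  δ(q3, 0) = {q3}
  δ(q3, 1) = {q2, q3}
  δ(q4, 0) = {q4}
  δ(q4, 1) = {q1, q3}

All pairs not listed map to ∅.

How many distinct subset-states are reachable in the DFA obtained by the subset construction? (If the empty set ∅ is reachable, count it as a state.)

Start state of the DFA: {q0}.
{q0} --0--> {q0, q2}  [new]
{q0} --1--> ∅  [new]
{q0, q2} --0--> {q0, q2, q4}  [new]
{q0, q2} --1--> {q2}  [new]
∅ --0--> ∅  [seen]
∅ --1--> ∅  [seen]
{q0, q2, q4} --0--> {q0, q2, q4}  [seen]
{q0, q2, q4} --1--> {q1, q2, q3}  [new]
{q2} --0--> {q4}  [new]
{q2} --1--> {q2}  [seen]
{q1, q2, q3} --0--> {q1, q2, q3, q4}  [new]
{q1, q2, q3} --1--> {q2, q3}  [new]
{q4} --0--> {q4}  [seen]
{q4} --1--> {q1, q3}  [new]
{q1, q2, q3, q4} --0--> {q1, q2, q3, q4}  [seen]
{q1, q2, q3, q4} --1--> {q1, q2, q3}  [seen]
{q2, q3} --0--> {q3, q4}  [new]
{q2, q3} --1--> {q2, q3}  [seen]
{q1, q3} --0--> {q1, q2, q3}  [seen]
{q1, q3} --1--> {q2, q3}  [seen]
{q3, q4} --0--> {q3, q4}  [seen]
{q3, q4} --1--> {q1, q2, q3}  [seen]
Reachable DFA states: {q0}, {q0, q2}, ∅, {q0, q2, q4}, {q2}, {q1, q2, q3}, {q4}, {q1, q2, q3, q4}, {q2, q3}, {q1, q3}, {q3, q4}.

11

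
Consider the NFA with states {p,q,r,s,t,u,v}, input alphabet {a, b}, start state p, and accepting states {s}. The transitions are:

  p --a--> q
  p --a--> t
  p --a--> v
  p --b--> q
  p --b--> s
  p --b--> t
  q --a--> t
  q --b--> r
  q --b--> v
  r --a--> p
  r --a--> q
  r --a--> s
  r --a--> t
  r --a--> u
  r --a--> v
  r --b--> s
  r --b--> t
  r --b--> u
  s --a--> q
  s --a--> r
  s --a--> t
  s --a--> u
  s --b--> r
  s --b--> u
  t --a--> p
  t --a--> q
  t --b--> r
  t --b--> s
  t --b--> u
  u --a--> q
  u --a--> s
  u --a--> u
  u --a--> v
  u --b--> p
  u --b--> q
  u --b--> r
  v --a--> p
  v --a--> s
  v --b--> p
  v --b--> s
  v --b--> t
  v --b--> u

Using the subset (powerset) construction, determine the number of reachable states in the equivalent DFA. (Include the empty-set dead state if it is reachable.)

12

Start state of the DFA: {p}.
{p} --a--> {q,t,v}  [new]
{p} --b--> {q,s,t}  [new]
{q,t,v} --a--> {p,q,s,t}  [new]
{q,t,v} --b--> {p,r,s,t,u,v}  [new]
{q,s,t} --a--> {p,q,r,t,u}  [new]
{q,s,t} --b--> {r,s,u,v}  [new]
{p,q,s,t} --a--> {p,q,r,t,u,v}  [new]
{p,q,s,t} --b--> {q,r,s,t,u,v}  [new]
{p,r,s,t,u,v} --a--> {p,q,r,s,t,u,v}  [new]
{p,r,s,t,u,v} --b--> {p,q,r,s,t,u}  [new]
{p,q,r,t,u} --a--> {p,q,s,t,u,v}  [new]
{p,q,r,t,u} --b--> {p,q,r,s,t,u,v}  [seen]
{r,s,u,v} --a--> {p,q,r,s,t,u,v}  [seen]
{r,s,u,v} --b--> {p,q,r,s,t,u}  [seen]
{p,q,r,t,u,v} --a--> {p,q,s,t,u,v}  [seen]
{p,q,r,t,u,v} --b--> {p,q,r,s,t,u,v}  [seen]
{q,r,s,t,u,v} --a--> {p,q,r,s,t,u,v}  [seen]
{q,r,s,t,u,v} --b--> {p,q,r,s,t,u,v}  [seen]
{p,q,r,s,t,u,v} --a--> {p,q,r,s,t,u,v}  [seen]
{p,q,r,s,t,u,v} --b--> {p,q,r,s,t,u,v}  [seen]
{p,q,r,s,t,u} --a--> {p,q,r,s,t,u,v}  [seen]
{p,q,r,s,t,u} --b--> {p,q,r,s,t,u,v}  [seen]
{p,q,s,t,u,v} --a--> {p,q,r,s,t,u,v}  [seen]
{p,q,s,t,u,v} --b--> {p,q,r,s,t,u,v}  [seen]
Reachable DFA states: {p}, {q,t,v}, {q,s,t}, {p,q,s,t}, {p,r,s,t,u,v}, {p,q,r,t,u}, {r,s,u,v}, {p,q,r,t,u,v}, {q,r,s,t,u,v}, {p,q,r,s,t,u,v}, {p,q,r,s,t,u}, {p,q,s,t,u,v}.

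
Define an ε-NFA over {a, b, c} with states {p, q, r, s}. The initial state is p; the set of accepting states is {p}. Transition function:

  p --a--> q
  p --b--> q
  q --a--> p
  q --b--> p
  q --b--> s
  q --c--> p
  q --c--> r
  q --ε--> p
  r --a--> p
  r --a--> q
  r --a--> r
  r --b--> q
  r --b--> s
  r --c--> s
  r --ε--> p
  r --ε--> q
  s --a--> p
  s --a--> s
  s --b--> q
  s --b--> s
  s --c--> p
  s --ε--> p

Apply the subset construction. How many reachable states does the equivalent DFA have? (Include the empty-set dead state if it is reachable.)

Start state of the DFA: {p} (ε-closure of the NFA start).
{p} --a--> {p, q}  [new]
{p} --b--> {p, q}  [seen]
{p} --c--> ∅  [new]
{p, q} --a--> {p, q}  [seen]
{p, q} --b--> {p, q, s}  [new]
{p, q} --c--> {p, q, r}  [new]
∅ --a--> ∅  [seen]
∅ --b--> ∅  [seen]
∅ --c--> ∅  [seen]
{p, q, s} --a--> {p, q, s}  [seen]
{p, q, s} --b--> {p, q, s}  [seen]
{p, q, s} --c--> {p, q, r}  [seen]
{p, q, r} --a--> {p, q, r}  [seen]
{p, q, r} --b--> {p, q, s}  [seen]
{p, q, r} --c--> {p, q, r, s}  [new]
{p, q, r, s} --a--> {p, q, r, s}  [seen]
{p, q, r, s} --b--> {p, q, s}  [seen]
{p, q, r, s} --c--> {p, q, r, s}  [seen]
Reachable DFA states: {p}, {p, q}, ∅, {p, q, s}, {p, q, r}, {p, q, r, s}.

6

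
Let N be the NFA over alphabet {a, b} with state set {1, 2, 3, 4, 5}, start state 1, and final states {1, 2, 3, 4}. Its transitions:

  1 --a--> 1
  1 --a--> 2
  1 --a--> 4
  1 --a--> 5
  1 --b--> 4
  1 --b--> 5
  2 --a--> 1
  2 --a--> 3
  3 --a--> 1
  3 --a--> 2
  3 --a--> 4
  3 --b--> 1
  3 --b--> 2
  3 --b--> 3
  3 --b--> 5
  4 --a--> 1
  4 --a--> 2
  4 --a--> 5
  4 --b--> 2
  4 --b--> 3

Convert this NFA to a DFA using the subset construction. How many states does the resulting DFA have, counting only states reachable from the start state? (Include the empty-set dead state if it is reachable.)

Start state of the DFA: {1}.
{1} --a--> {1, 2, 4, 5}  [new]
{1} --b--> {4, 5}  [new]
{1, 2, 4, 5} --a--> {1, 2, 3, 4, 5}  [new]
{1, 2, 4, 5} --b--> {2, 3, 4, 5}  [new]
{4, 5} --a--> {1, 2, 5}  [new]
{4, 5} --b--> {2, 3}  [new]
{1, 2, 3, 4, 5} --a--> {1, 2, 3, 4, 5}  [seen]
{1, 2, 3, 4, 5} --b--> {1, 2, 3, 4, 5}  [seen]
{2, 3, 4, 5} --a--> {1, 2, 3, 4, 5}  [seen]
{2, 3, 4, 5} --b--> {1, 2, 3, 5}  [new]
{1, 2, 5} --a--> {1, 2, 3, 4, 5}  [seen]
{1, 2, 5} --b--> {4, 5}  [seen]
{2, 3} --a--> {1, 2, 3, 4}  [new]
{2, 3} --b--> {1, 2, 3, 5}  [seen]
{1, 2, 3, 5} --a--> {1, 2, 3, 4, 5}  [seen]
{1, 2, 3, 5} --b--> {1, 2, 3, 4, 5}  [seen]
{1, 2, 3, 4} --a--> {1, 2, 3, 4, 5}  [seen]
{1, 2, 3, 4} --b--> {1, 2, 3, 4, 5}  [seen]
Reachable DFA states: {1}, {1, 2, 4, 5}, {4, 5}, {1, 2, 3, 4, 5}, {2, 3, 4, 5}, {1, 2, 5}, {2, 3}, {1, 2, 3, 5}, {1, 2, 3, 4}.

9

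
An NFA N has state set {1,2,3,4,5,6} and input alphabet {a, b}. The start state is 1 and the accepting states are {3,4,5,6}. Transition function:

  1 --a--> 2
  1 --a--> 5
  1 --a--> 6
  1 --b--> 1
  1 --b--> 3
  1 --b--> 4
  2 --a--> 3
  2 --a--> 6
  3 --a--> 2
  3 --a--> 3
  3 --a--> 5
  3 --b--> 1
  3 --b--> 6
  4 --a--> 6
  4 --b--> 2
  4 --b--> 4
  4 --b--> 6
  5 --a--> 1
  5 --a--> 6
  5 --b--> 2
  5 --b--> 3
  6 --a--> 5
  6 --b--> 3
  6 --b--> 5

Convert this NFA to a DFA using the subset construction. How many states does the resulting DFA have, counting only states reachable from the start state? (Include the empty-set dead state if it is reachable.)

Start state of the DFA: {1}.
{1} --a--> {2,5,6}  [new]
{1} --b--> {1,3,4}  [new]
{2,5,6} --a--> {1,3,5,6}  [new]
{2,5,6} --b--> {2,3,5}  [new]
{1,3,4} --a--> {2,3,5,6}  [new]
{1,3,4} --b--> {1,2,3,4,6}  [new]
{1,3,5,6} --a--> {1,2,3,5,6}  [new]
{1,3,5,6} --b--> {1,2,3,4,5,6}  [new]
{2,3,5} --a--> {1,2,3,5,6}  [seen]
{2,3,5} --b--> {1,2,3,6}  [new]
{2,3,5,6} --a--> {1,2,3,5,6}  [seen]
{2,3,5,6} --b--> {1,2,3,5,6}  [seen]
{1,2,3,4,6} --a--> {2,3,5,6}  [seen]
{1,2,3,4,6} --b--> {1,2,3,4,5,6}  [seen]
{1,2,3,5,6} --a--> {1,2,3,5,6}  [seen]
{1,2,3,5,6} --b--> {1,2,3,4,5,6}  [seen]
{1,2,3,4,5,6} --a--> {1,2,3,5,6}  [seen]
{1,2,3,4,5,6} --b--> {1,2,3,4,5,6}  [seen]
{1,2,3,6} --a--> {2,3,5,6}  [seen]
{1,2,3,6} --b--> {1,3,4,5,6}  [new]
{1,3,4,5,6} --a--> {1,2,3,5,6}  [seen]
{1,3,4,5,6} --b--> {1,2,3,4,5,6}  [seen]
Reachable DFA states: {1}, {2,5,6}, {1,3,4}, {1,3,5,6}, {2,3,5}, {2,3,5,6}, {1,2,3,4,6}, {1,2,3,5,6}, {1,2,3,4,5,6}, {1,2,3,6}, {1,3,4,5,6}.

11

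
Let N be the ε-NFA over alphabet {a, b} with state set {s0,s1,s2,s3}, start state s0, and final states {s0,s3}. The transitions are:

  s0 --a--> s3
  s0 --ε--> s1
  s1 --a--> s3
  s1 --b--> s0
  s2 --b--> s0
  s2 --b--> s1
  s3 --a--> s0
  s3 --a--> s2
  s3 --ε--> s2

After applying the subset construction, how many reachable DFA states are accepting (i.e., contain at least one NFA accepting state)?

3

Start state of the DFA: {s0,s1} (ε-closure of the NFA start).
{s0,s1} --a--> {s2,s3}  [new]
{s0,s1} --b--> {s0,s1}  [seen]
{s2,s3} --a--> {s0,s1,s2}  [new]
{s2,s3} --b--> {s0,s1}  [seen]
{s0,s1,s2} --a--> {s2,s3}  [seen]
{s0,s1,s2} --b--> {s0,s1}  [seen]
Reachable DFA states: {s0,s1}, {s2,s3}, {s0,s1,s2}.
Accepting DFA states (contain an NFA accepting state): {s0,s1}, {s2,s3}, {s0,s1,s2}.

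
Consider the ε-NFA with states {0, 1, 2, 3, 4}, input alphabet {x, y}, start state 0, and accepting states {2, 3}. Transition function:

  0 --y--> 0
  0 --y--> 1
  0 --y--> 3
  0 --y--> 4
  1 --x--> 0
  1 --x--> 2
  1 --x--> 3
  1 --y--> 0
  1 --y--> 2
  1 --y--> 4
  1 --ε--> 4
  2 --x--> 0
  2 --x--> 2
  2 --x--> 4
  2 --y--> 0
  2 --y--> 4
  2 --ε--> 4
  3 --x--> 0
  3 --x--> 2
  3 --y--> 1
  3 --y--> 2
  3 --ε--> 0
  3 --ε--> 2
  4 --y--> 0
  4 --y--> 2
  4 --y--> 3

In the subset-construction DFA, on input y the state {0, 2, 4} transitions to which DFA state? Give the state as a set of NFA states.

δ(0,y) = {0, 1, 3, 4}; δ(2,y) = {0, 4}; δ(4,y) = {0, 2, 3}.
Union: {0, 1, 2, 3, 4}.

{0, 1, 2, 3, 4}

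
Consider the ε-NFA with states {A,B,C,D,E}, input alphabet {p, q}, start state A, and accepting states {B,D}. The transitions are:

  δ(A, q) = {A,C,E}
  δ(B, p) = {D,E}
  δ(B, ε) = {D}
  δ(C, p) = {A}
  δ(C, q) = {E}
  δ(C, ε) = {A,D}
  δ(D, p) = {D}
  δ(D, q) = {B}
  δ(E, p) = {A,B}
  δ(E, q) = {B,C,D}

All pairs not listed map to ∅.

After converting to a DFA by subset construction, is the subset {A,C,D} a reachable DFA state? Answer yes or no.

Start state of the DFA: {A} (ε-closure of the NFA start).
{A} --p--> ∅  [new]
{A} --q--> {A,C,D,E}  [new]
∅ --p--> ∅  [seen]
∅ --q--> ∅  [seen]
{A,C,D,E} --p--> {A,B,D}  [new]
{A,C,D,E} --q--> {A,B,C,D,E}  [new]
{A,B,D} --p--> {D,E}  [new]
{A,B,D} --q--> {A,B,C,D,E}  [seen]
{A,B,C,D,E} --p--> {A,B,D,E}  [new]
{A,B,C,D,E} --q--> {A,B,C,D,E}  [seen]
{D,E} --p--> {A,B,D}  [seen]
{D,E} --q--> {A,B,C,D}  [new]
{A,B,D,E} --p--> {A,B,D,E}  [seen]
{A,B,D,E} --q--> {A,B,C,D,E}  [seen]
{A,B,C,D} --p--> {A,D,E}  [new]
{A,B,C,D} --q--> {A,B,C,D,E}  [seen]
{A,D,E} --p--> {A,B,D}  [seen]
{A,D,E} --q--> {A,B,C,D,E}  [seen]
Reachable DFA states: {A}, ∅, {A,C,D,E}, {A,B,D}, {A,B,C,D,E}, {D,E}, {A,B,D,E}, {A,B,C,D}, {A,D,E}.
{A,C,D} is not among them.

no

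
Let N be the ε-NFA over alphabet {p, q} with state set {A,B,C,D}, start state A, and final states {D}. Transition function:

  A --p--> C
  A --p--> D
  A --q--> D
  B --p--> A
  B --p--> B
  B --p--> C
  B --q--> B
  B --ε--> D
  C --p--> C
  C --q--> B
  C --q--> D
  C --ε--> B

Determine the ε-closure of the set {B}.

Begin with {B}.
B →ε {D}; add D.
ε-closure = {B,D}.

{B,D}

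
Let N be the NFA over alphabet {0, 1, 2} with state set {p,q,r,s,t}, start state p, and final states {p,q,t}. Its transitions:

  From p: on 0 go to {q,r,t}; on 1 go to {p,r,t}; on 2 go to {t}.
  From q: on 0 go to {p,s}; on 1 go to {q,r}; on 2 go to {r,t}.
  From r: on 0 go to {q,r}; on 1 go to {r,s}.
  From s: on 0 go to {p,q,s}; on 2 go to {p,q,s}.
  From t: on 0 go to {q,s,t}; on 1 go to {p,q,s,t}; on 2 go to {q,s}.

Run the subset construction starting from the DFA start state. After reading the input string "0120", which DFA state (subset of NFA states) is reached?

Start: {p}.
δ(p,0) = {q,r,t}.
Union: {q,r,t}.
After 0: {q,r,t}.
δ(q,1) = {q,r}; δ(r,1) = {r,s}; δ(t,1) = {p,q,s,t}.
Union: {p,q,r,s,t}.
After 1: {p,q,r,s,t}.
δ(p,2) = {t}; δ(q,2) = {r,t}; δ(r,2) = ∅; δ(s,2) = {p,q,s}; δ(t,2) = {q,s}.
Union: {p,q,r,s,t}.
After 2: {p,q,r,s,t}.
δ(p,0) = {q,r,t}; δ(q,0) = {p,s}; δ(r,0) = {q,r}; δ(s,0) = {p,q,s}; δ(t,0) = {q,s,t}.
Union: {p,q,r,s,t}.
After 0: {p,q,r,s,t}.

{p,q,r,s,t}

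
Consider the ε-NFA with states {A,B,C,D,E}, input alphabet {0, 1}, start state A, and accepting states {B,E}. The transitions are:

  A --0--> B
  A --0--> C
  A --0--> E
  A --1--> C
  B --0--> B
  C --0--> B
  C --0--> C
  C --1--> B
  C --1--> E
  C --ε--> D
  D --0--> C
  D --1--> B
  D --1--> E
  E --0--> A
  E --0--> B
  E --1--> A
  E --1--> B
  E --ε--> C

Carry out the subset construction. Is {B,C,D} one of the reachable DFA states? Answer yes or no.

yes

Start state of the DFA: {A} (ε-closure of the NFA start).
{A} --0--> {B,C,D,E}  [new]
{A} --1--> {C,D}  [new]
{B,C,D,E} --0--> {A,B,C,D}  [new]
{B,C,D,E} --1--> {A,B,C,D,E}  [new]
{C,D} --0--> {B,C,D}  [new]
{C,D} --1--> {B,C,D,E}  [seen]
{A,B,C,D} --0--> {B,C,D,E}  [seen]
{A,B,C,D} --1--> {B,C,D,E}  [seen]
{A,B,C,D,E} --0--> {A,B,C,D,E}  [seen]
{A,B,C,D,E} --1--> {A,B,C,D,E}  [seen]
{B,C,D} --0--> {B,C,D}  [seen]
{B,C,D} --1--> {B,C,D,E}  [seen]
Reachable DFA states: {A}, {B,C,D,E}, {C,D}, {A,B,C,D}, {A,B,C,D,E}, {B,C,D}.
{B,C,D} is among them.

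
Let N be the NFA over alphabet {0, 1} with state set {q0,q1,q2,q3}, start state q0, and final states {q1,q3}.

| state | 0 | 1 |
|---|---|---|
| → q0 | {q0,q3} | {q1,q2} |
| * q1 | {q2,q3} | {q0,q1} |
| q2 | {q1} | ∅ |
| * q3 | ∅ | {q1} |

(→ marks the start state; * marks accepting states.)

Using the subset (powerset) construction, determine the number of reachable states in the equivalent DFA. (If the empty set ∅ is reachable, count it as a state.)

9

Start state of the DFA: {q0}.
{q0} --0--> {q0,q3}  [new]
{q0} --1--> {q1,q2}  [new]
{q0,q3} --0--> {q0,q3}  [seen]
{q0,q3} --1--> {q1,q2}  [seen]
{q1,q2} --0--> {q1,q2,q3}  [new]
{q1,q2} --1--> {q0,q1}  [new]
{q1,q2,q3} --0--> {q1,q2,q3}  [seen]
{q1,q2,q3} --1--> {q0,q1}  [seen]
{q0,q1} --0--> {q0,q2,q3}  [new]
{q0,q1} --1--> {q0,q1,q2}  [new]
{q0,q2,q3} --0--> {q0,q1,q3}  [new]
{q0,q2,q3} --1--> {q1,q2}  [seen]
{q0,q1,q2} --0--> {q0,q1,q2,q3}  [new]
{q0,q1,q2} --1--> {q0,q1,q2}  [seen]
{q0,q1,q3} --0--> {q0,q2,q3}  [seen]
{q0,q1,q3} --1--> {q0,q1,q2}  [seen]
{q0,q1,q2,q3} --0--> {q0,q1,q2,q3}  [seen]
{q0,q1,q2,q3} --1--> {q0,q1,q2}  [seen]
Reachable DFA states: {q0}, {q0,q3}, {q1,q2}, {q1,q2,q3}, {q0,q1}, {q0,q2,q3}, {q0,q1,q2}, {q0,q1,q3}, {q0,q1,q2,q3}.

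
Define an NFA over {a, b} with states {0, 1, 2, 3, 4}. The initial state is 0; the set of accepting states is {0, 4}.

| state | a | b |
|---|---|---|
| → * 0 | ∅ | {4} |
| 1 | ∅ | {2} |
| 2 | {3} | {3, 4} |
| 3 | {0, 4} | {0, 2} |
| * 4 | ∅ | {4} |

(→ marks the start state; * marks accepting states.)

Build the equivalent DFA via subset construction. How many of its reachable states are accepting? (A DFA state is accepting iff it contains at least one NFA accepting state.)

Start state of the DFA: {0}.
{0} --a--> ∅  [new]
{0} --b--> {4}  [new]
∅ --a--> ∅  [seen]
∅ --b--> ∅  [seen]
{4} --a--> ∅  [seen]
{4} --b--> {4}  [seen]
Reachable DFA states: {0}, ∅, {4}.
Accepting DFA states (contain an NFA accepting state): {0}, {4}.

2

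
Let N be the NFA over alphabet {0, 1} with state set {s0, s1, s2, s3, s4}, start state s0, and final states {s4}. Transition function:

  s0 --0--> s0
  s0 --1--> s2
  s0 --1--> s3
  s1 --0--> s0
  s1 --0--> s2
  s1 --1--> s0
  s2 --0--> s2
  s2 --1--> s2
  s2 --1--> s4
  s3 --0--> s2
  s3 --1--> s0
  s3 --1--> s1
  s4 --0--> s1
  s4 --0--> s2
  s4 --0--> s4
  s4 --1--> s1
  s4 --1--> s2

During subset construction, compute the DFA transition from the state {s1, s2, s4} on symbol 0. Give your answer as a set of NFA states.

δ(s1,0) = {s0, s2}; δ(s2,0) = {s2}; δ(s4,0) = {s1, s2, s4}.
Union: {s0, s1, s2, s4}.

{s0, s1, s2, s4}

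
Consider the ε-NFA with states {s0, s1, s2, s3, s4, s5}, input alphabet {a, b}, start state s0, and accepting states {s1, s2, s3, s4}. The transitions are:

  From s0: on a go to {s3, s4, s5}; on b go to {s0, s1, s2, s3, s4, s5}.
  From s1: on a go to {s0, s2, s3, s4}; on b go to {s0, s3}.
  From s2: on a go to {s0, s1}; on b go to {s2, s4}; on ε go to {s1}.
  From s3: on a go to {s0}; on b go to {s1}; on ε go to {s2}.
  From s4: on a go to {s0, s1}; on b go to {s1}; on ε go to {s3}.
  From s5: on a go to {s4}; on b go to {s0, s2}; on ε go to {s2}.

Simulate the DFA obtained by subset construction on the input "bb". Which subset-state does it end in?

Start: {s0}.
δ(s0,b) = {s0, s1, s2, s3, s4, s5}.
Union: {s0, s1, s2, s3, s4, s5}.
After b: {s0, s1, s2, s3, s4, s5}.
δ(s0,b) = {s0, s1, s2, s3, s4, s5}; δ(s1,b) = {s0, s3}; δ(s2,b) = {s2, s4}; δ(s3,b) = {s1}; δ(s4,b) = {s1}; δ(s5,b) = {s0, s2}.
Union: {s0, s1, s2, s3, s4, s5}.
After b: {s0, s1, s2, s3, s4, s5}.

{s0, s1, s2, s3, s4, s5}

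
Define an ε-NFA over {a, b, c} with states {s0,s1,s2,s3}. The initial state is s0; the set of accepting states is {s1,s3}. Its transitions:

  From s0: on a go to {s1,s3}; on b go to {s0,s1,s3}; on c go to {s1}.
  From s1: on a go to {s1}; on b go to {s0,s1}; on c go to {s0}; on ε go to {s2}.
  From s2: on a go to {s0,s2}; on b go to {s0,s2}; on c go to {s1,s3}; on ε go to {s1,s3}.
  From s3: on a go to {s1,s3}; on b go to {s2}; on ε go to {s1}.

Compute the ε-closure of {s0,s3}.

Begin with {s0,s3}.
s3 →ε {s1}; add s1.
s1 →ε {s2}; add s2.
ε-closure = {s0,s1,s2,s3}.

{s0,s1,s2,s3}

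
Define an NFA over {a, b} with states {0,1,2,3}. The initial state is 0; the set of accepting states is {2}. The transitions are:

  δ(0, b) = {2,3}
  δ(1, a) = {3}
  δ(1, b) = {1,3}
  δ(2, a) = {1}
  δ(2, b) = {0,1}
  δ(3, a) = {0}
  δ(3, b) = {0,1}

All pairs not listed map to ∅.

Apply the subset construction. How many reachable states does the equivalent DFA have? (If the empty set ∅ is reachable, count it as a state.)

Start state of the DFA: {0}.
{0} --a--> ∅  [new]
{0} --b--> {2,3}  [new]
∅ --a--> ∅  [seen]
∅ --b--> ∅  [seen]
{2,3} --a--> {0,1}  [new]
{2,3} --b--> {0,1}  [seen]
{0,1} --a--> {3}  [new]
{0,1} --b--> {1,2,3}  [new]
{3} --a--> {0}  [seen]
{3} --b--> {0,1}  [seen]
{1,2,3} --a--> {0,1,3}  [new]
{1,2,3} --b--> {0,1,3}  [seen]
{0,1,3} --a--> {0,3}  [new]
{0,1,3} --b--> {0,1,2,3}  [new]
{0,3} --a--> {0}  [seen]
{0,3} --b--> {0,1,2,3}  [seen]
{0,1,2,3} --a--> {0,1,3}  [seen]
{0,1,2,3} --b--> {0,1,2,3}  [seen]
Reachable DFA states: {0}, ∅, {2,3}, {0,1}, {3}, {1,2,3}, {0,1,3}, {0,3}, {0,1,2,3}.

9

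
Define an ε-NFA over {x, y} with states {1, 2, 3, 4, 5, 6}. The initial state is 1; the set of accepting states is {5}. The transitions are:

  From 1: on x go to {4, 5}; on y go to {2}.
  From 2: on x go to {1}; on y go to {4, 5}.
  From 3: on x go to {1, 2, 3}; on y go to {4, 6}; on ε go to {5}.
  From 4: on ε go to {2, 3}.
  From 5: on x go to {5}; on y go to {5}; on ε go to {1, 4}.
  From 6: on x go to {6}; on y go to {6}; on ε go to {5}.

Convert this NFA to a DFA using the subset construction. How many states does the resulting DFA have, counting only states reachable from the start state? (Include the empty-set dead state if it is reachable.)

4

Start state of the DFA: {1} (ε-closure of the NFA start).
{1} --x--> {1, 2, 3, 4, 5}  [new]
{1} --y--> {2}  [new]
{1, 2, 3, 4, 5} --x--> {1, 2, 3, 4, 5}  [seen]
{1, 2, 3, 4, 5} --y--> {1, 2, 3, 4, 5, 6}  [new]
{2} --x--> {1}  [seen]
{2} --y--> {1, 2, 3, 4, 5}  [seen]
{1, 2, 3, 4, 5, 6} --x--> {1, 2, 3, 4, 5, 6}  [seen]
{1, 2, 3, 4, 5, 6} --y--> {1, 2, 3, 4, 5, 6}  [seen]
Reachable DFA states: {1}, {1, 2, 3, 4, 5}, {2}, {1, 2, 3, 4, 5, 6}.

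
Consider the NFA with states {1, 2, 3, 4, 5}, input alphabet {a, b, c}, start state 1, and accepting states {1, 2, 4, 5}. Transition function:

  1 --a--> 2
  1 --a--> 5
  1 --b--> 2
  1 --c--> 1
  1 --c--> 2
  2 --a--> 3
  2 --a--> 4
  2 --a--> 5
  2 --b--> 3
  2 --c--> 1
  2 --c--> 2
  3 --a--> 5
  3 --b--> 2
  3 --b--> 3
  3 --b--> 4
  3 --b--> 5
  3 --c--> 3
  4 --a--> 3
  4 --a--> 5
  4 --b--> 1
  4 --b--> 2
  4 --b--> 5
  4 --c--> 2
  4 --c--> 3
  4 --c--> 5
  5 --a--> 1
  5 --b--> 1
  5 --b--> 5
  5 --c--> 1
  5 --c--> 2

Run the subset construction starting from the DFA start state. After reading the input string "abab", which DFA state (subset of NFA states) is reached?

{1, 2, 3, 5}

Start: {1}.
δ(1,a) = {2, 5}.
Union: {2, 5}.
After a: {2, 5}.
δ(2,b) = {3}; δ(5,b) = {1, 5}.
Union: {1, 3, 5}.
After b: {1, 3, 5}.
δ(1,a) = {2, 5}; δ(3,a) = {5}; δ(5,a) = {1}.
Union: {1, 2, 5}.
After a: {1, 2, 5}.
δ(1,b) = {2}; δ(2,b) = {3}; δ(5,b) = {1, 5}.
Union: {1, 2, 3, 5}.
After b: {1, 2, 3, 5}.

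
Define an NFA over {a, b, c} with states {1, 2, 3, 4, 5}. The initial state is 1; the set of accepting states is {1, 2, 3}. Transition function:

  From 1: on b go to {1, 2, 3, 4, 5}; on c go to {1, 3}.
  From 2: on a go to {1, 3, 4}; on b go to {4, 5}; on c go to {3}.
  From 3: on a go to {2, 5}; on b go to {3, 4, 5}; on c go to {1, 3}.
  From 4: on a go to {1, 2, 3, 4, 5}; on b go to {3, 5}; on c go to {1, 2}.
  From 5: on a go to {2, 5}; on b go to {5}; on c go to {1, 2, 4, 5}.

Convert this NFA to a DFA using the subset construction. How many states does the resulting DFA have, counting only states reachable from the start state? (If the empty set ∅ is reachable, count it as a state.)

Start state of the DFA: {1}.
{1} --a--> ∅  [new]
{1} --b--> {1, 2, 3, 4, 5}  [new]
{1} --c--> {1, 3}  [new]
∅ --a--> ∅  [seen]
∅ --b--> ∅  [seen]
∅ --c--> ∅  [seen]
{1, 2, 3, 4, 5} --a--> {1, 2, 3, 4, 5}  [seen]
{1, 2, 3, 4, 5} --b--> {1, 2, 3, 4, 5}  [seen]
{1, 2, 3, 4, 5} --c--> {1, 2, 3, 4, 5}  [seen]
{1, 3} --a--> {2, 5}  [new]
{1, 3} --b--> {1, 2, 3, 4, 5}  [seen]
{1, 3} --c--> {1, 3}  [seen]
{2, 5} --a--> {1, 2, 3, 4, 5}  [seen]
{2, 5} --b--> {4, 5}  [new]
{2, 5} --c--> {1, 2, 3, 4, 5}  [seen]
{4, 5} --a--> {1, 2, 3, 4, 5}  [seen]
{4, 5} --b--> {3, 5}  [new]
{4, 5} --c--> {1, 2, 4, 5}  [new]
{3, 5} --a--> {2, 5}  [seen]
{3, 5} --b--> {3, 4, 5}  [new]
{3, 5} --c--> {1, 2, 3, 4, 5}  [seen]
{1, 2, 4, 5} --a--> {1, 2, 3, 4, 5}  [seen]
{1, 2, 4, 5} --b--> {1, 2, 3, 4, 5}  [seen]
{1, 2, 4, 5} --c--> {1, 2, 3, 4, 5}  [seen]
{3, 4, 5} --a--> {1, 2, 3, 4, 5}  [seen]
{3, 4, 5} --b--> {3, 4, 5}  [seen]
{3, 4, 5} --c--> {1, 2, 3, 4, 5}  [seen]
Reachable DFA states: {1}, ∅, {1, 2, 3, 4, 5}, {1, 3}, {2, 5}, {4, 5}, {3, 5}, {1, 2, 4, 5}, {3, 4, 5}.

9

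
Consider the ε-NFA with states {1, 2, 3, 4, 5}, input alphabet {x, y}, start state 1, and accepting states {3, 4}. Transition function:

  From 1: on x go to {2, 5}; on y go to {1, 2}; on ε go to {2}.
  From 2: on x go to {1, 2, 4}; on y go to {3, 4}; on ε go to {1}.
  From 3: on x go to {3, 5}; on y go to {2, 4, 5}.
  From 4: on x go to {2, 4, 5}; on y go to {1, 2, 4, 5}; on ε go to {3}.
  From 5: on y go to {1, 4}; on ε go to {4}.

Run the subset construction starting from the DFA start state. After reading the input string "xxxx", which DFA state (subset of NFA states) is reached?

{1, 2, 3, 4, 5}

Start: {1, 2}.
δ(1,x) = {2, 5}; δ(2,x) = {1, 2, 4}.
Union: {1, 2, 4, 5}.
ε-closure gives {1, 2, 3, 4, 5}.
After x: {1, 2, 3, 4, 5}.
δ(1,x) = {2, 5}; δ(2,x) = {1, 2, 4}; δ(3,x) = {3, 5}; δ(4,x) = {2, 4, 5}; δ(5,x) = ∅.
Union: {1, 2, 3, 4, 5}.
After x: {1, 2, 3, 4, 5}.
δ(1,x) = {2, 5}; δ(2,x) = {1, 2, 4}; δ(3,x) = {3, 5}; δ(4,x) = {2, 4, 5}; δ(5,x) = ∅.
Union: {1, 2, 3, 4, 5}.
After x: {1, 2, 3, 4, 5}.
δ(1,x) = {2, 5}; δ(2,x) = {1, 2, 4}; δ(3,x) = {3, 5}; δ(4,x) = {2, 4, 5}; δ(5,x) = ∅.
Union: {1, 2, 3, 4, 5}.
After x: {1, 2, 3, 4, 5}.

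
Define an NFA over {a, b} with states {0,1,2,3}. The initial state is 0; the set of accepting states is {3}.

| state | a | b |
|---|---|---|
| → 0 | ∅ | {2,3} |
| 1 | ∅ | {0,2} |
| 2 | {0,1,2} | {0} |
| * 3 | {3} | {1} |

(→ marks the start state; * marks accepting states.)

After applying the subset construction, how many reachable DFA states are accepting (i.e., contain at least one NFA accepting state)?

Start state of the DFA: {0}.
{0} --a--> ∅  [new]
{0} --b--> {2,3}  [new]
∅ --a--> ∅  [seen]
∅ --b--> ∅  [seen]
{2,3} --a--> {0,1,2,3}  [new]
{2,3} --b--> {0,1}  [new]
{0,1,2,3} --a--> {0,1,2,3}  [seen]
{0,1,2,3} --b--> {0,1,2,3}  [seen]
{0,1} --a--> ∅  [seen]
{0,1} --b--> {0,2,3}  [new]
{0,2,3} --a--> {0,1,2,3}  [seen]
{0,2,3} --b--> {0,1,2,3}  [seen]
Reachable DFA states: {0}, ∅, {2,3}, {0,1,2,3}, {0,1}, {0,2,3}.
Accepting DFA states (contain an NFA accepting state): {2,3}, {0,1,2,3}, {0,2,3}.

3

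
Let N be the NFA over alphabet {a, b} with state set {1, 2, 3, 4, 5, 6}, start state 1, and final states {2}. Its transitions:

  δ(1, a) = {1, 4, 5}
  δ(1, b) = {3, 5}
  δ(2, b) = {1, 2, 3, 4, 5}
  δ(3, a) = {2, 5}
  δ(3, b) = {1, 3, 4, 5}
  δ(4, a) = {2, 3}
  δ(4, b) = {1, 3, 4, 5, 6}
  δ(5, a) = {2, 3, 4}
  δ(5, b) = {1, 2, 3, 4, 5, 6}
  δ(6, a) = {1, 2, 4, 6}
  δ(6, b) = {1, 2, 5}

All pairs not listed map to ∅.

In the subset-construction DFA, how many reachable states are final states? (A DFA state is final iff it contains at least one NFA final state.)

Start state of the DFA: {1}.
{1} --a--> {1, 4, 5}  [new]
{1} --b--> {3, 5}  [new]
{1, 4, 5} --a--> {1, 2, 3, 4, 5}  [new]
{1, 4, 5} --b--> {1, 2, 3, 4, 5, 6}  [new]
{3, 5} --a--> {2, 3, 4, 5}  [new]
{3, 5} --b--> {1, 2, 3, 4, 5, 6}  [seen]
{1, 2, 3, 4, 5} --a--> {1, 2, 3, 4, 5}  [seen]
{1, 2, 3, 4, 5} --b--> {1, 2, 3, 4, 5, 6}  [seen]
{1, 2, 3, 4, 5, 6} --a--> {1, 2, 3, 4, 5, 6}  [seen]
{1, 2, 3, 4, 5, 6} --b--> {1, 2, 3, 4, 5, 6}  [seen]
{2, 3, 4, 5} --a--> {2, 3, 4, 5}  [seen]
{2, 3, 4, 5} --b--> {1, 2, 3, 4, 5, 6}  [seen]
Reachable DFA states: {1}, {1, 4, 5}, {3, 5}, {1, 2, 3, 4, 5}, {1, 2, 3, 4, 5, 6}, {2, 3, 4, 5}.
Accepting DFA states (contain an NFA accepting state): {1, 2, 3, 4, 5}, {1, 2, 3, 4, 5, 6}, {2, 3, 4, 5}.

3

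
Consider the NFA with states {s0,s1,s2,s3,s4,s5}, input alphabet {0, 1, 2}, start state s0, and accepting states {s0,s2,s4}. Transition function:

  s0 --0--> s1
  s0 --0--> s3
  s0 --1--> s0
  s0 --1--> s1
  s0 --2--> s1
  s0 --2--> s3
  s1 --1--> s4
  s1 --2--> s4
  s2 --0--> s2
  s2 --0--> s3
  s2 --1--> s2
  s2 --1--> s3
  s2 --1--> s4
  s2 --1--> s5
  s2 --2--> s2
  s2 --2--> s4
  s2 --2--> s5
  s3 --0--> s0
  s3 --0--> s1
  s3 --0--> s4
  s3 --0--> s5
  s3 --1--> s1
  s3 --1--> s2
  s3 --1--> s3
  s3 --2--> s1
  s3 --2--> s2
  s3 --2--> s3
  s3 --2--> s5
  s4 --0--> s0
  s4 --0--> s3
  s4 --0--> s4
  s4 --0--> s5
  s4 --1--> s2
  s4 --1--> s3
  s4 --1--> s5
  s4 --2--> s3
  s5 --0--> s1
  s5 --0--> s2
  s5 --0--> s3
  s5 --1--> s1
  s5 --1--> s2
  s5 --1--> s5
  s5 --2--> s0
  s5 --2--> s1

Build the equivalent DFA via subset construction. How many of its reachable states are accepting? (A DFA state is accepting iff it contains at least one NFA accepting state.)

10

Start state of the DFA: {s0}.
{s0} --0--> {s1,s3}  [new]
{s0} --1--> {s0,s1}  [new]
{s0} --2--> {s1,s3}  [seen]
{s1,s3} --0--> {s0,s1,s4,s5}  [new]
{s1,s3} --1--> {s1,s2,s3,s4}  [new]
{s1,s3} --2--> {s1,s2,s3,s4,s5}  [new]
{s0,s1} --0--> {s1,s3}  [seen]
{s0,s1} --1--> {s0,s1,s4}  [new]
{s0,s1} --2--> {s1,s3,s4}  [new]
{s0,s1,s4,s5} --0--> {s0,s1,s2,s3,s4,s5}  [new]
{s0,s1,s4,s5} --1--> {s0,s1,s2,s3,s4,s5}  [seen]
{s0,s1,s4,s5} --2--> {s0,s1,s3,s4}  [new]
{s1,s2,s3,s4} --0--> {s0,s1,s2,s3,s4,s5}  [seen]
{s1,s2,s3,s4} --1--> {s1,s2,s3,s4,s5}  [seen]
{s1,s2,s3,s4} --2--> {s1,s2,s3,s4,s5}  [seen]
{s1,s2,s3,s4,s5} --0--> {s0,s1,s2,s3,s4,s5}  [seen]
{s1,s2,s3,s4,s5} --1--> {s1,s2,s3,s4,s5}  [seen]
{s1,s2,s3,s4,s5} --2--> {s0,s1,s2,s3,s4,s5}  [seen]
{s0,s1,s4} --0--> {s0,s1,s3,s4,s5}  [new]
{s0,s1,s4} --1--> {s0,s1,s2,s3,s4,s5}  [seen]
{s0,s1,s4} --2--> {s1,s3,s4}  [seen]
{s1,s3,s4} --0--> {s0,s1,s3,s4,s5}  [seen]
{s1,s3,s4} --1--> {s1,s2,s3,s4,s5}  [seen]
{s1,s3,s4} --2--> {s1,s2,s3,s4,s5}  [seen]
{s0,s1,s2,s3,s4,s5} --0--> {s0,s1,s2,s3,s4,s5}  [seen]
{s0,s1,s2,s3,s4,s5} --1--> {s0,s1,s2,s3,s4,s5}  [seen]
{s0,s1,s2,s3,s4,s5} --2--> {s0,s1,s2,s3,s4,s5}  [seen]
{s0,s1,s3,s4} --0--> {s0,s1,s3,s4,s5}  [seen]
{s0,s1,s3,s4} --1--> {s0,s1,s2,s3,s4,s5}  [seen]
{s0,s1,s3,s4} --2--> {s1,s2,s3,s4,s5}  [seen]
{s0,s1,s3,s4,s5} --0--> {s0,s1,s2,s3,s4,s5}  [seen]
{s0,s1,s3,s4,s5} --1--> {s0,s1,s2,s3,s4,s5}  [seen]
{s0,s1,s3,s4,s5} --2--> {s0,s1,s2,s3,s4,s5}  [seen]
Reachable DFA states: {s0}, {s1,s3}, {s0,s1}, {s0,s1,s4,s5}, {s1,s2,s3,s4}, {s1,s2,s3,s4,s5}, {s0,s1,s4}, {s1,s3,s4}, {s0,s1,s2,s3,s4,s5}, {s0,s1,s3,s4}, {s0,s1,s3,s4,s5}.
Accepting DFA states (contain an NFA accepting state): {s0}, {s0,s1}, {s0,s1,s4,s5}, {s1,s2,s3,s4}, {s1,s2,s3,s4,s5}, {s0,s1,s4}, {s1,s3,s4}, {s0,s1,s2,s3,s4,s5}, {s0,s1,s3,s4}, {s0,s1,s3,s4,s5}.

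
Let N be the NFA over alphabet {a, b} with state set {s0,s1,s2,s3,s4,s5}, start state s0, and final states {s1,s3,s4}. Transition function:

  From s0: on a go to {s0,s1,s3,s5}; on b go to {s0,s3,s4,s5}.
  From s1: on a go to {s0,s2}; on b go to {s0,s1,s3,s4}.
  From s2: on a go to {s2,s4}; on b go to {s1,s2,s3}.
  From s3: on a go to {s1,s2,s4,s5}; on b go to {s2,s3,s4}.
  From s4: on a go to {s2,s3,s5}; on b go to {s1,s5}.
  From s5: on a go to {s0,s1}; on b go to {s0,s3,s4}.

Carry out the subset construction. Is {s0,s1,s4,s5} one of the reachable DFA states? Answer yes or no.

no

Start state of the DFA: {s0}.
{s0} --a--> {s0,s1,s3,s5}  [new]
{s0} --b--> {s0,s3,s4,s5}  [new]
{s0,s1,s3,s5} --a--> {s0,s1,s2,s3,s4,s5}  [new]
{s0,s1,s3,s5} --b--> {s0,s1,s2,s3,s4,s5}  [seen]
{s0,s3,s4,s5} --a--> {s0,s1,s2,s3,s4,s5}  [seen]
{s0,s3,s4,s5} --b--> {s0,s1,s2,s3,s4,s5}  [seen]
{s0,s1,s2,s3,s4,s5} --a--> {s0,s1,s2,s3,s4,s5}  [seen]
{s0,s1,s2,s3,s4,s5} --b--> {s0,s1,s2,s3,s4,s5}  [seen]
Reachable DFA states: {s0}, {s0,s1,s3,s5}, {s0,s3,s4,s5}, {s0,s1,s2,s3,s4,s5}.
{s0,s1,s4,s5} is not among them.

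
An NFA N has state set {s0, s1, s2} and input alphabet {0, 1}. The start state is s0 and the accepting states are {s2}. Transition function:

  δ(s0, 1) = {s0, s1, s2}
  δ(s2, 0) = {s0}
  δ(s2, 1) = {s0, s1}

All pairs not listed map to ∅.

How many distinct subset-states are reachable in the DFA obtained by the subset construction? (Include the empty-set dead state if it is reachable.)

Start state of the DFA: {s0}.
{s0} --0--> ∅  [new]
{s0} --1--> {s0, s1, s2}  [new]
∅ --0--> ∅  [seen]
∅ --1--> ∅  [seen]
{s0, s1, s2} --0--> {s0}  [seen]
{s0, s1, s2} --1--> {s0, s1, s2}  [seen]
Reachable DFA states: {s0}, ∅, {s0, s1, s2}.

3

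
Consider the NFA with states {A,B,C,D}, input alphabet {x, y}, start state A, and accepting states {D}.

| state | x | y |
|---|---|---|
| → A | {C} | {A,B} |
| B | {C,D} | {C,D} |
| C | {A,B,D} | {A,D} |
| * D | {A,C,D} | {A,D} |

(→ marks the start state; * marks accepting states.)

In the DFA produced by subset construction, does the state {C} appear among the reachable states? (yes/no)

yes

Start state of the DFA: {A}.
{A} --x--> {C}  [new]
{A} --y--> {A,B}  [new]
{C} --x--> {A,B,D}  [new]
{C} --y--> {A,D}  [new]
{A,B} --x--> {C,D}  [new]
{A,B} --y--> {A,B,C,D}  [new]
{A,B,D} --x--> {A,C,D}  [new]
{A,B,D} --y--> {A,B,C,D}  [seen]
{A,D} --x--> {A,C,D}  [seen]
{A,D} --y--> {A,B,D}  [seen]
{C,D} --x--> {A,B,C,D}  [seen]
{C,D} --y--> {A,D}  [seen]
{A,B,C,D} --x--> {A,B,C,D}  [seen]
{A,B,C,D} --y--> {A,B,C,D}  [seen]
{A,C,D} --x--> {A,B,C,D}  [seen]
{A,C,D} --y--> {A,B,D}  [seen]
Reachable DFA states: {A}, {C}, {A,B}, {A,B,D}, {A,D}, {C,D}, {A,B,C,D}, {A,C,D}.
{C} is among them.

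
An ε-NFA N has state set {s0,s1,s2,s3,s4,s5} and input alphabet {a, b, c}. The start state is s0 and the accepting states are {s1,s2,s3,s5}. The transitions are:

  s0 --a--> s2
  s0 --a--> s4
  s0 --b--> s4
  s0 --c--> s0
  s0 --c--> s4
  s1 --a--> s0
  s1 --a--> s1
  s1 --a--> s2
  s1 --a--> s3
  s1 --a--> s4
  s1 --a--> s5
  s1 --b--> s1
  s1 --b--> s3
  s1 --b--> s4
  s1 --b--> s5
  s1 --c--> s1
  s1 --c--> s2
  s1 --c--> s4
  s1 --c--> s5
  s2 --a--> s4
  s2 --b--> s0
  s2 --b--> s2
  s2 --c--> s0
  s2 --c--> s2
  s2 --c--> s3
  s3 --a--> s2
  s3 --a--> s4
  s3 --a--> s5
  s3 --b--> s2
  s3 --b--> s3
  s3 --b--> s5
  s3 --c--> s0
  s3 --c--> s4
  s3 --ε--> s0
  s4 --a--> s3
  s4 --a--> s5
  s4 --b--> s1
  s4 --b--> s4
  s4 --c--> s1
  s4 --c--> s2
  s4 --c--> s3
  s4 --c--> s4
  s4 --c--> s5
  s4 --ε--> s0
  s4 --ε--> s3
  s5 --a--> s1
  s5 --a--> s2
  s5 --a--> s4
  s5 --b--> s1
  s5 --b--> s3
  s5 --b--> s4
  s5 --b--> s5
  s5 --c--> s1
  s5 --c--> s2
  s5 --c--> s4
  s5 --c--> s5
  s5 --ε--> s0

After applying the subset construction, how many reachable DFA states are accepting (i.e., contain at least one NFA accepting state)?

Start state of the DFA: {s0} (ε-closure of the NFA start).
{s0} --a--> {s0,s2,s3,s4}  [new]
{s0} --b--> {s0,s3,s4}  [new]
{s0} --c--> {s0,s3,s4}  [seen]
{s0,s2,s3,s4} --a--> {s0,s2,s3,s4,s5}  [new]
{s0,s2,s3,s4} --b--> {s0,s1,s2,s3,s4,s5}  [new]
{s0,s2,s3,s4} --c--> {s0,s1,s2,s3,s4,s5}  [seen]
{s0,s3,s4} --a--> {s0,s2,s3,s4,s5}  [seen]
{s0,s3,s4} --b--> {s0,s1,s2,s3,s4,s5}  [seen]
{s0,s3,s4} --c--> {s0,s1,s2,s3,s4,s5}  [seen]
{s0,s2,s3,s4,s5} --a--> {s0,s1,s2,s3,s4,s5}  [seen]
{s0,s2,s3,s4,s5} --b--> {s0,s1,s2,s3,s4,s5}  [seen]
{s0,s2,s3,s4,s5} --c--> {s0,s1,s2,s3,s4,s5}  [seen]
{s0,s1,s2,s3,s4,s5} --a--> {s0,s1,s2,s3,s4,s5}  [seen]
{s0,s1,s2,s3,s4,s5} --b--> {s0,s1,s2,s3,s4,s5}  [seen]
{s0,s1,s2,s3,s4,s5} --c--> {s0,s1,s2,s3,s4,s5}  [seen]
Reachable DFA states: {s0}, {s0,s2,s3,s4}, {s0,s3,s4}, {s0,s2,s3,s4,s5}, {s0,s1,s2,s3,s4,s5}.
Accepting DFA states (contain an NFA accepting state): {s0,s2,s3,s4}, {s0,s3,s4}, {s0,s2,s3,s4,s5}, {s0,s1,s2,s3,s4,s5}.

4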